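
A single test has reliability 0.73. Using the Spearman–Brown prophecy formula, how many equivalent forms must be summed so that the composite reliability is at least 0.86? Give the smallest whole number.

3

k ≥ ρ*(1−ρ₁)/(ρ₁(1−ρ*)) = 0.86·0.27 / (0.73·0.14) = 2.272.
Smallest integer k = 3.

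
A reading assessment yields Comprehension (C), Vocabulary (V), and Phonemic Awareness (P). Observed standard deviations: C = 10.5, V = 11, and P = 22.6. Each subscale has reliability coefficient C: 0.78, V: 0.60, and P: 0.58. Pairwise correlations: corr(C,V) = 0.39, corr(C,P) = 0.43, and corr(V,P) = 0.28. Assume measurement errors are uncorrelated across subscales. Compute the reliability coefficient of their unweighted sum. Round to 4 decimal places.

0.7557

Var(C+V+P) = 10.5² + 11² + 22.6² + 2·[10.5·11·0.39 + 10.5·22.6·0.43 + 11·22.6·0.28] = 742.01 + 433.384 = 1175.39.
Because errors are independent across components, Cov(Tᵢ,Tⱼ) = Cov(Xᵢ,Xⱼ); the off-diagonal part of the true-score variance is the same as above.
True-score variance = [10.5²·0.78 + 11²·0.60 + 22.6²·0.58] + 433.384 = 454.836 + 433.384 = 888.22.
Reliability = 888.22 / 1175.39 = 0.7557.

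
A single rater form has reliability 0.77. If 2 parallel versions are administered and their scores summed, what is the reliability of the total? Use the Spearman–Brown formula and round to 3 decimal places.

0.870

ρ_k = kρ / (1 + (k−1)ρ) = 2·0.77 / (1 + 1·0.77) = 1.540 / 1.770 = 0.870.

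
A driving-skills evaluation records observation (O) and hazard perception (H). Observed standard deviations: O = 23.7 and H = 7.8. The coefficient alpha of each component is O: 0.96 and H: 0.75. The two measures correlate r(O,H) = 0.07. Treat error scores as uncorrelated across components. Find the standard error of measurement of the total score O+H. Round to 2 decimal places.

Var(total) = 622.53 + 25.8804 = 648.41.
True-score variance = 584.852 + 25.8804 = 610.733, so reliability = 0.9419.
Error variance = 648.41 − 610.733 = 37.6776; SEM = √37.6776 = 6.14.

6.14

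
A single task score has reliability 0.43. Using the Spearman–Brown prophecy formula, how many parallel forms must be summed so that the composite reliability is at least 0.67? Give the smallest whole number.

k ≥ ρ*(1−ρ₁)/(ρ₁(1−ρ*)) = 0.67·0.57 / (0.43·0.33) = 2.691.
Smallest integer k = 3.

3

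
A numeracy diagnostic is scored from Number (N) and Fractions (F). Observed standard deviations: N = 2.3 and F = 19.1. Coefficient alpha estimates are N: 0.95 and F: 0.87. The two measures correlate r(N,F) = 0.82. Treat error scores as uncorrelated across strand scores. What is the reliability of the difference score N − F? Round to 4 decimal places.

Var(N−F) = 2.3² + 19.1² − 2·2.3·19.1·0.82 = 370.1 − 72.0452 = 298.055.
Under uncorrelated errors the observed covariances equal the true-score covariances, so only the own-variance terms attenuate.
True-score variance = [2.3²·0.95 + 19.1²·0.87] − 72.0452 = 322.41 − 72.0452 = 250.365.
Reliability = 250.365 / 298.055 = 0.8400.

0.8400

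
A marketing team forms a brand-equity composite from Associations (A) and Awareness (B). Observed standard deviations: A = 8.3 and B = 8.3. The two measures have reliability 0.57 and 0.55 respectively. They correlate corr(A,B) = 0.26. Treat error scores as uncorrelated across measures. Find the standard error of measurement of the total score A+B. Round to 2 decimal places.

Var(total) = 137.78 + 35.8228 = 173.603.
True-score variance = 77.1568 + 35.8228 = 112.98, so reliability = 0.6508.
Error variance = 173.603 − 112.98 = 60.6232; SEM = √60.6232 = 7.79.

7.79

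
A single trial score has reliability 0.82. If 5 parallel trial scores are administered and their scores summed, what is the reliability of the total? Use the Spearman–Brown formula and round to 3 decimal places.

0.958

ρ_k = kρ / (1 + (k−1)ρ) = 5·0.82 / (1 + 4·0.82) = 4.100 / 4.280 = 0.958.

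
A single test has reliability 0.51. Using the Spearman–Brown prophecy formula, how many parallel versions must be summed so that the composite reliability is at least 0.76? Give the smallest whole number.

k ≥ ρ*(1−ρ₁)/(ρ₁(1−ρ*)) = 0.76·0.49 / (0.51·0.24) = 3.042.
Smallest integer k = 4.

4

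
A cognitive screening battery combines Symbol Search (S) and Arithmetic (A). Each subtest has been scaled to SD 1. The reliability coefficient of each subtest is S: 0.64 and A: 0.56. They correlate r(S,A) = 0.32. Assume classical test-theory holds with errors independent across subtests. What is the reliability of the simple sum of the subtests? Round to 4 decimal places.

Var(S+A) = 2 + 2·[0.32] = 2 + 0.64 = 2.64.
Under uncorrelated errors the observed covariances equal the true-score covariances, so only the own-variance terms attenuate.
True-score variance = [0.64 + 0.56] + 0.64 = 1.2 + 0.64 = 1.84.
Reliability = 1.84 / 2.64 = 0.6970.

0.6970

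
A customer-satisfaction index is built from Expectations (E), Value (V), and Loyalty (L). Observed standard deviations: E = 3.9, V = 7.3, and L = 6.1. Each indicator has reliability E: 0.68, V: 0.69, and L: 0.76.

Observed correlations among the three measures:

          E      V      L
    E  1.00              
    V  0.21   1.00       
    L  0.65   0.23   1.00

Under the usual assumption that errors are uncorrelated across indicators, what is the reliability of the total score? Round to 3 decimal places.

0.821

Var(E+V+L) = 3.9² + 7.3² + 6.1² + 2·[3.9·7.3·0.21 + 3.9·6.1·0.65 + 7.3·6.1·0.23] = 105.71 + 63.3682 = 169.078.
With uncorrelated errors the cross-covariances are all true-score covariance, so they carry over unchanged; only the diagonal terms shrink to ρᵢσᵢ².
True-score variance = [3.9²·0.68 + 7.3²·0.69 + 6.1²·0.76] + 63.3682 = 75.3925 + 63.3682 = 138.761.
Reliability = 138.761 / 169.078 = 0.821.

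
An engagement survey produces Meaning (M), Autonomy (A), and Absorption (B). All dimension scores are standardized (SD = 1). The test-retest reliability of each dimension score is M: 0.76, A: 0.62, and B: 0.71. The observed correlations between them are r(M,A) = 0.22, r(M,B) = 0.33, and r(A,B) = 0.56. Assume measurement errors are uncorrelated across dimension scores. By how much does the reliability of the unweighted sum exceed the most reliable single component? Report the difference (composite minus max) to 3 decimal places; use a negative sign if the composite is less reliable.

0.066

Var(sum) = 3 + 2.22 = 5.22; true-score variance = 2.09 + 2.22 = 4.31; composite reliability = 0.8257.
Max component reliability = 0.7600.
Difference = 0.8257 − 0.7600 = 0.066.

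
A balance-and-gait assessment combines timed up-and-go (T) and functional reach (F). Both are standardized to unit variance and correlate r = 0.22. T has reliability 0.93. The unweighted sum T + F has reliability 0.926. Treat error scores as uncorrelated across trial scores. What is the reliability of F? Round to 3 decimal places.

0.889

Var(T+F) = 2 + 2·0.22 = 2.440.
True-score variance = ρ_T + ρ_F + 2·0.22, so 0.926 = (0.93 + ρ_F + 0.44) / 2.440.
ρ_F = 0.926·2.440 − 0.93 − 0.44 = 0.889.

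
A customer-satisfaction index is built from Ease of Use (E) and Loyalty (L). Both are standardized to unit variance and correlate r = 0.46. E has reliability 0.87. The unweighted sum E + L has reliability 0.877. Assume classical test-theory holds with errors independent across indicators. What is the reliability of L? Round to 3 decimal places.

0.771

Var(E+L) = 2 + 2·0.46 = 2.920.
True-score variance = ρ_E + ρ_L + 2·0.46, so 0.877 = (0.87 + ρ_L + 0.92) / 2.920.
ρ_L = 0.877·2.920 − 0.87 − 0.92 = 0.771.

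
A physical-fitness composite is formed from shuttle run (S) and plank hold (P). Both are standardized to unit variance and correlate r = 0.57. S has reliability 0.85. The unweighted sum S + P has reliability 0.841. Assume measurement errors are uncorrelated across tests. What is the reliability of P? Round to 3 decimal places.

Var(S+P) = 2 + 2·0.57 = 3.140.
True-score variance = ρ_S + ρ_P + 2·0.57, so 0.841 = (0.85 + ρ_P + 1.14) / 3.140.
ρ_P = 0.841·3.140 − 0.85 − 1.14 = 0.651.

0.651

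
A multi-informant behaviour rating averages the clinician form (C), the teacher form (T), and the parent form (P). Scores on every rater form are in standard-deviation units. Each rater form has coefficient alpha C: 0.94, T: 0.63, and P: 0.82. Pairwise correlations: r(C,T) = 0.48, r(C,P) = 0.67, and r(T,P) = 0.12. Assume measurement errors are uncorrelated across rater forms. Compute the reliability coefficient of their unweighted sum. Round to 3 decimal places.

Var(C+T+P) = 3 + 2·[0.48 + 0.67 + 0.12] = 3 + 2.54 = 5.54.
Under uncorrelated errors the observed covariances equal the true-score covariances, so only the own-variance terms attenuate.
True-score variance = [0.94 + 0.63 + 0.82] + 2.54 = 2.39 + 2.54 = 4.93.
Reliability = 4.93 / 5.54 = 0.890.

0.890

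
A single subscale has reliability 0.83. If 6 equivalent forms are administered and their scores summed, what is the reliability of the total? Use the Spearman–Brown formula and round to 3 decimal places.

0.967

ρ_k = kρ / (1 + (k−1)ρ) = 6·0.83 / (1 + 5·0.83) = 4.980 / 5.150 = 0.967.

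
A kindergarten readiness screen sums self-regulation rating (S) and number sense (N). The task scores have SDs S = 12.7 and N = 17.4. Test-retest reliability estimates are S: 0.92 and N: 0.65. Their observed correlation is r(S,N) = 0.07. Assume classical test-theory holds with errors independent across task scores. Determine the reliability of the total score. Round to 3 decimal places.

0.760

Var(S+N) = 12.7² + 17.4² + 2·[12.7·17.4·0.07] = 464.05 + 30.9372 = 494.987.
With uncorrelated errors the cross-covariances are all true-score covariance, so they carry over unchanged; only the diagonal terms shrink to ρᵢσᵢ².
True-score variance = [12.7²·0.92 + 17.4²·0.65] + 30.9372 = 345.181 + 30.9372 = 376.118.
Reliability = 376.118 / 494.987 = 0.760.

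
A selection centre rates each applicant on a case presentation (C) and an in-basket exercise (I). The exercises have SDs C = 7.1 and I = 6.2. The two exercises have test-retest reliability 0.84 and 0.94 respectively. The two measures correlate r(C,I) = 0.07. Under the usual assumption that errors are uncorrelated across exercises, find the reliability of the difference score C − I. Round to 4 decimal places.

0.8746

Var(C−I) = 7.1² + 6.2² − 2·7.1·6.2·0.07 = 88.85 − 6.1628 = 82.6872.
Because errors are independent across components, Cov(Tᵢ,Tⱼ) = Cov(Xᵢ,Xⱼ); the off-diagonal part of the true-score variance is the same as above.
True-score variance = [7.1²·0.84 + 6.2²·0.94] − 6.1628 = 78.478 − 6.1628 = 72.3152.
Reliability = 72.3152 / 82.6872 = 0.8746.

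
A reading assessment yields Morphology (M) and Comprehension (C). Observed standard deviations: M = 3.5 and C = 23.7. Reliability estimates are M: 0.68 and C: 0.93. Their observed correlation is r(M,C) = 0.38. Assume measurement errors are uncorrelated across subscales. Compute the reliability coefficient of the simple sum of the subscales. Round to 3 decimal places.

Var(M+C) = 3.5² + 23.7² + 2·[3.5·23.7·0.38] = 573.94 + 63.042 = 636.982.
Because errors are independent across components, Cov(Tᵢ,Tⱼ) = Cov(Xᵢ,Xⱼ); the off-diagonal part of the true-score variance is the same as above.
True-score variance = [3.5²·0.68 + 23.7²·0.93] + 63.042 = 530.702 + 63.042 = 593.744.
Reliability = 593.744 / 636.982 = 0.932.

0.932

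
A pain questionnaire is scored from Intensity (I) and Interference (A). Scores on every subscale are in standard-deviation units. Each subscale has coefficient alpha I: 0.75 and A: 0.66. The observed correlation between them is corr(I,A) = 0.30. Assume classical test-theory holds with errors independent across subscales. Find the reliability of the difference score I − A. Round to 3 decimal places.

Var(I−A) = 1 + 1 − 2·0.30 = 2 − 0.6 = 1.4.
Because errors are independent across components, Cov(Tᵢ,Tⱼ) = Cov(Xᵢ,Xⱼ); the off-diagonal part of the true-score variance is the same as above.
True-score variance = [0.75 + 0.66] − 0.6 = 1.41 − 0.6 = 0.81.
Reliability = 0.81 / 1.4 = 0.579.

0.579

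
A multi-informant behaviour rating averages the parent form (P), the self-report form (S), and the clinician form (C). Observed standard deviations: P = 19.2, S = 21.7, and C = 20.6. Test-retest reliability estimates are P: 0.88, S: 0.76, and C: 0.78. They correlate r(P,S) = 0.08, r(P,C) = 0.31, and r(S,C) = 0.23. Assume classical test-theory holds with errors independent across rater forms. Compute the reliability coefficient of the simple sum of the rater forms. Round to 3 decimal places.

Var(P+S+C) = 19.2² + 21.7² + 20.6² + 2·[19.2·21.7·0.08 + 19.2·20.6·0.31 + 21.7·20.6·0.23] = 1263.89 + 517.514 = 1781.4.
Under uncorrelated errors the observed covariances equal the true-score covariances, so only the own-variance terms attenuate.
True-score variance = [19.2²·0.88 + 21.7²·0.76 + 20.6²·0.78] + 517.514 = 1013.28 + 517.514 = 1530.79.
Reliability = 1530.79 / 1781.4 = 0.859.

0.859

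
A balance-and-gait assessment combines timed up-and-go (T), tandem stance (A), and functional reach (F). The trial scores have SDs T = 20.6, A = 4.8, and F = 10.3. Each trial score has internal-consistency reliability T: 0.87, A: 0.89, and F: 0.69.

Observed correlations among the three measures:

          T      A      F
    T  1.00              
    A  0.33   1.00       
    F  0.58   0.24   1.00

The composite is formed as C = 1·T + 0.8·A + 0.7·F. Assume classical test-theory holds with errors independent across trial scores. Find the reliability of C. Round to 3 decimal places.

Var(C) = 20.6² + 0.8²·4.8² + 0.7²·10.3² + 2·[0.8·20.6·4.8·0.33 + 0.7·20.6·10.3·0.58 + 0.56·4.8·10.3·0.24] = 491.09 + 237.788 = 728.878.
Under uncorrelated errors the observed covariances equal the true-score covariances, so only the own-variance terms attenuate.
True-score variance = [20.6²·0.87 + 0.8²·4.8²·0.89 + 0.7²·10.3²·0.69] + 237.788 = 418.186 + 237.788 = 655.974.
Reliability = 655.974 / 728.878 = 0.900.

0.900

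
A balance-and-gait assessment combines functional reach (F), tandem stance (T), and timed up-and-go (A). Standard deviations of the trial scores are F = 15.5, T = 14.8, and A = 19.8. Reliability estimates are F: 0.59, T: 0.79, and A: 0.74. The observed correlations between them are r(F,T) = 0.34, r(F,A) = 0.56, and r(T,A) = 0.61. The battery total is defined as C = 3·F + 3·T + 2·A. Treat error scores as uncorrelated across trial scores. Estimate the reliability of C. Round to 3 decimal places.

Var(C) = 3²·15.5² + 3²·14.8² + 2²·19.8² + 2·[9·15.5·14.8·0.34 + 6·15.5·19.8·0.56 + 6·14.8·19.8·0.61] = 5701.77 + 5611.35 = 11313.1.
Because errors are independent across components, Cov(Tᵢ,Tⱼ) = Cov(Xᵢ,Xⱼ); the off-diagonal part of the true-score variance is the same as above.
True-score variance = [3²·15.5²·0.59 + 3²·14.8²·0.79 + 2²·19.8²·0.74] + 5611.35 = 3993.54 + 5611.35 = 9604.89.
Reliability = 9604.89 / 11313.1 = 0.849.

0.849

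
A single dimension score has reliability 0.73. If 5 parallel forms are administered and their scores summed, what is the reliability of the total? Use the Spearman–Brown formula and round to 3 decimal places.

ρ_k = kρ / (1 + (k−1)ρ) = 5·0.73 / (1 + 4·0.73) = 3.650 / 3.920 = 0.931.

0.931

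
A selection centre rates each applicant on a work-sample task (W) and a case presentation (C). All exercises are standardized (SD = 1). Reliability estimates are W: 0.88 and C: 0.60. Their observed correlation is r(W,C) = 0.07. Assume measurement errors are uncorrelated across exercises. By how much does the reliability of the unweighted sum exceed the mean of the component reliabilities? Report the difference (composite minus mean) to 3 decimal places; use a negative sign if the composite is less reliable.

Var(sum) = 2 + 0.14 = 2.14; true-score variance = 1.48 + 0.14 = 1.62; composite reliability = 0.7570.
Mean component reliability = 0.7400.
Difference = 0.7570 − 0.7400 = 0.017.

0.017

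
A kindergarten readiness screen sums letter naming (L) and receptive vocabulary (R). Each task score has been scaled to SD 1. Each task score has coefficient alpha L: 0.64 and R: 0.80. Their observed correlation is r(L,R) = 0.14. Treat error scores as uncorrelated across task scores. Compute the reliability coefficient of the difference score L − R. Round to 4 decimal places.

0.6744

Var(L−R) = 1 + 1 − 2·0.14 = 2 − 0.28 = 1.72.
With uncorrelated errors the cross-covariances are all true-score covariance, so they carry over unchanged; only the diagonal terms shrink to ρᵢσᵢ².
True-score variance = [0.64 + 0.80] − 0.28 = 1.44 − 0.28 = 1.16.
Reliability = 1.16 / 1.72 = 0.6744.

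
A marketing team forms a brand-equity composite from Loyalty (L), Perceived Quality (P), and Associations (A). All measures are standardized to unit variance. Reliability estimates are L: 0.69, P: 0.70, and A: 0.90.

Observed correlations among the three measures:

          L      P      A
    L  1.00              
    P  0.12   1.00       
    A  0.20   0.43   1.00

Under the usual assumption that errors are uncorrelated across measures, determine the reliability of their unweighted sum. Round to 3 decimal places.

0.842

Var(L+P+A) = 3 + 2·[0.12 + 0.20 + 0.43] = 3 + 1.5 = 4.5.
Under uncorrelated errors the observed covariances equal the true-score covariances, so only the own-variance terms attenuate.
True-score variance = [0.69 + 0.70 + 0.90] + 1.5 = 2.29 + 1.5 = 3.79.
Reliability = 3.79 / 4.5 = 0.842.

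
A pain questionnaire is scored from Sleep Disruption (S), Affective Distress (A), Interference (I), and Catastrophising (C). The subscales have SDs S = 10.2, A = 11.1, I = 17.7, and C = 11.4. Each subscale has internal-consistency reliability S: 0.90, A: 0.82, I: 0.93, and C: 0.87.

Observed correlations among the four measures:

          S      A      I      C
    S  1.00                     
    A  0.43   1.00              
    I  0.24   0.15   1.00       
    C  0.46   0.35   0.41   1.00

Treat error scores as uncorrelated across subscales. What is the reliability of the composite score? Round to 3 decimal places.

0.944

Var(S+A+I+C) = 10.2² + 11.1² + 17.7² + 11.4² + 2·[10.2·11.1·0.43 + 10.2·17.7·0.24 + 10.2·11.4·0.46 + 11.1·17.7·0.15 + 11.1·11.4·0.35 + 17.7·11.4·0.41] = 670.5 + 603.985 = 1274.48.
With uncorrelated errors the cross-covariances are all true-score covariance, so they carry over unchanged; only the diagonal terms shrink to ρᵢσᵢ².
True-score variance = [10.2²·0.90 + 11.1²·0.82 + 17.7²·0.93 + 11.4²·0.87] + 603.985 = 599.093 + 603.985 = 1203.08.
Reliability = 1203.08 / 1274.48 = 0.944.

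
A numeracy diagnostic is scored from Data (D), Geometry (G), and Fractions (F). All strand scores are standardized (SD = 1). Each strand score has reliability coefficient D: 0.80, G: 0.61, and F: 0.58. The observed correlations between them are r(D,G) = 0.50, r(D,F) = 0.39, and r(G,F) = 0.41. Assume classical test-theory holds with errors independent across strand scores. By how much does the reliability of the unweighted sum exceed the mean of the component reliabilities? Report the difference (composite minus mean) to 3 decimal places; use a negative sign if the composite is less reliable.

Var(sum) = 3 + 2.6 = 5.6; true-score variance = 1.99 + 2.6 = 4.59; composite reliability = 0.8196.
Mean component reliability = 0.6633.
Difference = 0.8196 − 0.6633 = 0.156.

0.156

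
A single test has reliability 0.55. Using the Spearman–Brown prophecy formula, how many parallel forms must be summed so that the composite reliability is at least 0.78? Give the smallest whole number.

3

k ≥ ρ*(1−ρ₁)/(ρ₁(1−ρ*)) = 0.78·0.45 / (0.55·0.22) = 2.901.
Smallest integer k = 3.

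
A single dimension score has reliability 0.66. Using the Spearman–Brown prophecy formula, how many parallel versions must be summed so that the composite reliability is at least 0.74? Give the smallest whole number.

2

k ≥ ρ*(1−ρ₁)/(ρ₁(1−ρ*)) = 0.74·0.34 / (0.66·0.26) = 1.466.
Smallest integer k = 2.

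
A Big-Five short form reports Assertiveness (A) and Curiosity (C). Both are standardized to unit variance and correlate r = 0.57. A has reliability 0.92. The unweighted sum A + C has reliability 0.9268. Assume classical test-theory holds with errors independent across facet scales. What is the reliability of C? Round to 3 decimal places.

0.850

Var(A+C) = 2 + 2·0.57 = 3.140.
True-score variance = ρ_A + ρ_C + 2·0.57, so 0.9268 = (0.92 + ρ_C + 1.14) / 3.140.
ρ_C = 0.9268·3.140 − 0.92 − 1.14 = 0.850.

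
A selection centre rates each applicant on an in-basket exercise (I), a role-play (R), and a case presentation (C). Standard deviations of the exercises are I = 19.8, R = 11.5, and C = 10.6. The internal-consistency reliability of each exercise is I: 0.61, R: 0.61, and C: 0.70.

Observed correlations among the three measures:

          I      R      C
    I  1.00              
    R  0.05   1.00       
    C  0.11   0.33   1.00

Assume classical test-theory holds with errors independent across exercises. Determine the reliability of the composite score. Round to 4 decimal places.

0.6970

Var(I+R+C) = 19.8² + 11.5² + 10.6² + 2·[19.8·11.5·0.05 + 19.8·10.6·0.11 + 11.5·10.6·0.33] = 636.65 + 149.398 = 786.048.
With uncorrelated errors the cross-covariances are all true-score covariance, so they carry over unchanged; only the diagonal terms shrink to ρᵢσᵢ².
True-score variance = [19.8²·0.61 + 11.5²·0.61 + 10.6²·0.70] + 149.398 = 398.469 + 149.398 = 547.867.
Reliability = 547.867 / 786.048 = 0.6970.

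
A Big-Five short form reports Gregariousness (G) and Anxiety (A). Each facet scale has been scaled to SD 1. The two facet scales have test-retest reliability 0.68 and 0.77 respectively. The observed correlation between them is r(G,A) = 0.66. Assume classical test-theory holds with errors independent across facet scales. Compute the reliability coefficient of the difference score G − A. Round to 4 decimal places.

0.1912

Var(G−A) = 1 + 1 − 2·0.66 = 2 − 1.32 = 0.68.
With uncorrelated errors the cross-covariances are all true-score covariance, so they carry over unchanged; only the diagonal terms shrink to ρᵢσᵢ².
True-score variance = [0.68 + 0.77] − 1.32 = 1.45 − 1.32 = 0.13.
Reliability = 0.13 / 0.68 = 0.1912.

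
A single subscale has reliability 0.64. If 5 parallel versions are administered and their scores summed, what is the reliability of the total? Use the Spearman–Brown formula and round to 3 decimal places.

0.899

ρ_k = kρ / (1 + (k−1)ρ) = 5·0.64 / (1 + 4·0.64) = 3.200 / 3.560 = 0.899.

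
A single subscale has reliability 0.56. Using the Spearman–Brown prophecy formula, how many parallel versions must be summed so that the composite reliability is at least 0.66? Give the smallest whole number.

k ≥ ρ*(1−ρ₁)/(ρ₁(1−ρ*)) = 0.66·0.44 / (0.56·0.34) = 1.525.
Smallest integer k = 2.

2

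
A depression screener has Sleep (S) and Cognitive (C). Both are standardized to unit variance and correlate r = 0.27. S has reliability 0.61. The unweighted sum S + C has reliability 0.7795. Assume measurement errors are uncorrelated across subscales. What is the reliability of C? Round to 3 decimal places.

0.830

Var(S+C) = 2 + 2·0.27 = 2.540.
True-score variance = ρ_S + ρ_C + 2·0.27, so 0.7795 = (0.61 + ρ_C + 0.54) / 2.540.
ρ_C = 0.7795·2.540 − 0.61 − 0.54 = 0.830.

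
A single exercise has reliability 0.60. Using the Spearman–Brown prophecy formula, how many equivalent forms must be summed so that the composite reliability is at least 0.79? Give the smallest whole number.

k ≥ ρ*(1−ρ₁)/(ρ₁(1−ρ*)) = 0.79·0.40 / (0.60·0.21) = 2.508.
Smallest integer k = 3.

3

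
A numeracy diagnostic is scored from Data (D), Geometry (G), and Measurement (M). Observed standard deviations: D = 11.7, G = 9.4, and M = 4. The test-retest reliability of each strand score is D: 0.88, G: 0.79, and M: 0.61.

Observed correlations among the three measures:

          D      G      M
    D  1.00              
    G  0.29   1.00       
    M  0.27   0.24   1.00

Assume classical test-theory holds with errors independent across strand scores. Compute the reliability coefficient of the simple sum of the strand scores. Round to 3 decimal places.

Var(D+G+M) = 11.7² + 9.4² + 4² + 2·[11.7·9.4·0.29 + 11.7·4·0.27 + 9.4·4·0.24] = 241.25 + 107.108 = 348.358.
Because errors are independent across components, Cov(Tᵢ,Tⱼ) = Cov(Xᵢ,Xⱼ); the off-diagonal part of the true-score variance is the same as above.
True-score variance = [11.7²·0.88 + 9.4²·0.79 + 4²·0.61] + 107.108 = 200.028 + 107.108 = 307.136.
Reliability = 307.136 / 348.358 = 0.882.

0.882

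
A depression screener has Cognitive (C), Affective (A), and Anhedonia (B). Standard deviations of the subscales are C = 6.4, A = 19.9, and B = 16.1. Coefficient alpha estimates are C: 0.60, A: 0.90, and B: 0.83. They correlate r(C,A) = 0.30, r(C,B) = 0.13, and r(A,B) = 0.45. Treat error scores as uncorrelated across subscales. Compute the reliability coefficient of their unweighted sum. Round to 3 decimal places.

0.908

Var(C+A+B) = 6.4² + 19.9² + 16.1² + 2·[6.4·19.9·0.30 + 6.4·16.1·0.13 + 19.9·16.1·0.45] = 696.18 + 391.557 = 1087.74.
With uncorrelated errors the cross-covariances are all true-score covariance, so they carry over unchanged; only the diagonal terms shrink to ρᵢσᵢ².
True-score variance = [6.4²·0.60 + 19.9²·0.90 + 16.1²·0.83] + 391.557 = 596.129 + 391.557 = 987.687.
Reliability = 987.687 / 1087.74 = 0.908.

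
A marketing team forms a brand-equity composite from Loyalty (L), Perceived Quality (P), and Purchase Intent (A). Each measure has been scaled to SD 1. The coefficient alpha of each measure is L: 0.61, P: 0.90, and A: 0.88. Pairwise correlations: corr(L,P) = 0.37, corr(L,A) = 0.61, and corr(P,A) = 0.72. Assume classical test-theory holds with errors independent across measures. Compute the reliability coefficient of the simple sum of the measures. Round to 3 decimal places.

0.905

Var(L+P+A) = 3 + 2·[0.37 + 0.61 + 0.72] = 3 + 3.4 = 6.4.
Because errors are independent across components, Cov(Tᵢ,Tⱼ) = Cov(Xᵢ,Xⱼ); the off-diagonal part of the true-score variance is the same as above.
True-score variance = [0.61 + 0.90 + 0.88] + 3.4 = 2.39 + 3.4 = 5.79.
Reliability = 5.79 / 6.4 = 0.905.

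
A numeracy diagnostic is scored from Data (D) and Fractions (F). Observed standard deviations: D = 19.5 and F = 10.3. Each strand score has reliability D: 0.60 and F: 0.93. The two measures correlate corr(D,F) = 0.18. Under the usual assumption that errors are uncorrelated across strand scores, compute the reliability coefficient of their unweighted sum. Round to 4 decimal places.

Var(D+F) = 19.5² + 10.3² + 2·[19.5·10.3·0.18] = 486.34 + 72.306 = 558.646.
Because errors are independent across components, Cov(Tᵢ,Tⱼ) = Cov(Xᵢ,Xⱼ); the off-diagonal part of the true-score variance is the same as above.
True-score variance = [19.5²·0.60 + 10.3²·0.93] + 72.306 = 326.814 + 72.306 = 399.12.
Reliability = 399.12 / 558.646 = 0.7144.

0.7144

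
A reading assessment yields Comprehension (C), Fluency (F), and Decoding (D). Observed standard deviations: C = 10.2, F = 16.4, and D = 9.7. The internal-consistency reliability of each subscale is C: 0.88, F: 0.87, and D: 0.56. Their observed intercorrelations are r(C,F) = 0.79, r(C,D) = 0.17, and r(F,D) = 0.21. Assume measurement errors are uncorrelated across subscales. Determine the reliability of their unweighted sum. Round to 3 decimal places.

0.893

Var(C+F+D) = 10.2² + 16.4² + 9.7² + 2·[10.2·16.4·0.79 + 10.2·9.7·0.17 + 16.4·9.7·0.21] = 467.09 + 364.756 = 831.846.
With uncorrelated errors the cross-covariances are all true-score covariance, so they carry over unchanged; only the diagonal terms shrink to ρᵢσᵢ².
True-score variance = [10.2²·0.88 + 16.4²·0.87 + 9.7²·0.56] + 364.756 = 378.241 + 364.756 = 742.996.
Reliability = 742.996 / 831.846 = 0.893.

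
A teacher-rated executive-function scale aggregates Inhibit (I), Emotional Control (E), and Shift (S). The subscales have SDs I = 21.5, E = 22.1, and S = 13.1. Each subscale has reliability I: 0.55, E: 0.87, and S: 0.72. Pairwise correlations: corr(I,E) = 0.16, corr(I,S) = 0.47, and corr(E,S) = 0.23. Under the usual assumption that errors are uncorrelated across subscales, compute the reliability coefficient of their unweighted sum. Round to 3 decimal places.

0.809

Var(I+E+S) = 21.5² + 22.1² + 13.1² + 2·[21.5·22.1·0.16 + 21.5·13.1·0.47 + 22.1·13.1·0.23] = 1122.27 + 549.974 = 1672.24.
Under uncorrelated errors the observed covariances equal the true-score covariances, so only the own-variance terms attenuate.
True-score variance = [21.5²·0.55 + 22.1²·0.87 + 13.1²·0.72] + 549.974 = 802.713 + 549.974 = 1352.69.
Reliability = 1352.69 / 1672.24 = 0.809.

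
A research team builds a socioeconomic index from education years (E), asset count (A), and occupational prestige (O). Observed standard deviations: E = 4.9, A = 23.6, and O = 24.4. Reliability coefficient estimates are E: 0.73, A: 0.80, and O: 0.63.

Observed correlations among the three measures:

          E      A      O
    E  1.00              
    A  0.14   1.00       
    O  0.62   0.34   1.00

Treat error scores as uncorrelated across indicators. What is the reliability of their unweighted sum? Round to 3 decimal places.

0.807

Var(E+A+O) = 4.9² + 23.6² + 24.4² + 2·[4.9·23.6·0.14 + 4.9·24.4·0.62 + 23.6·24.4·0.34] = 1176.33 + 572.205 = 1748.53.
With uncorrelated errors the cross-covariances are all true-score covariance, so they carry over unchanged; only the diagonal terms shrink to ρᵢσᵢ².
True-score variance = [4.9²·0.73 + 23.6²·0.80 + 24.4²·0.63] + 572.205 = 838.172 + 572.205 = 1410.38.
Reliability = 1410.38 / 1748.53 = 0.807.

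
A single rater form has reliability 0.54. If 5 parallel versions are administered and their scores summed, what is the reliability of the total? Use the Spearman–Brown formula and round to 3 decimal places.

0.854

ρ_k = kρ / (1 + (k−1)ρ) = 5·0.54 / (1 + 4·0.54) = 2.700 / 3.160 = 0.854.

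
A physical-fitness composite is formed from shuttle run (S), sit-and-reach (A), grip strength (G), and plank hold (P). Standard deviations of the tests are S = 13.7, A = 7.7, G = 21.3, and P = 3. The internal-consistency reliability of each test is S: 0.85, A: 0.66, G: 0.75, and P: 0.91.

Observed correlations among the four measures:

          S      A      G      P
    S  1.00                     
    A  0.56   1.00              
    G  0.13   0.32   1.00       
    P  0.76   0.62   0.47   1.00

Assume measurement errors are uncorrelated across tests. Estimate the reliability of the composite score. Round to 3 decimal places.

Var(S+A+G+P) = 13.7² + 7.7² + 21.3² + 3² + 2·[13.7·7.7·0.56 + 13.7·21.3·0.13 + 13.7·3·0.76 + 7.7·21.3·0.32 + 7.7·3·0.62 + 21.3·3·0.47] = 709.67 + 450.168 = 1159.84.
Because errors are independent across components, Cov(Tᵢ,Tⱼ) = Cov(Xᵢ,Xⱼ); the off-diagonal part of the true-score variance is the same as above.
True-score variance = [13.7²·0.85 + 7.7²·0.66 + 21.3²·0.75 + 3²·0.91] + 450.168 = 547.125 + 450.168 = 997.293.
Reliability = 997.293 / 1159.84 = 0.860.

0.860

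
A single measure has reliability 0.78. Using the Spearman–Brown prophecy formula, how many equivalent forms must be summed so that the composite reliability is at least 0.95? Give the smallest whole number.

6

k ≥ ρ*(1−ρ₁)/(ρ₁(1−ρ*)) = 0.95·0.22 / (0.78·0.05) = 5.359.
Smallest integer k = 6.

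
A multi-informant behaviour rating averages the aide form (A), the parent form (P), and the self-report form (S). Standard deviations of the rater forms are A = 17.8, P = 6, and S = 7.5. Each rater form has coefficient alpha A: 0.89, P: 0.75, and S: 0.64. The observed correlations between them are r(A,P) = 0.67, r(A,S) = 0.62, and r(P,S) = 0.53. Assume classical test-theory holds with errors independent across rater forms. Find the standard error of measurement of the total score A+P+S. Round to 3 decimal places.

8.006

Var(total) = 409.09 + 356.352 = 765.442.
True-score variance = 344.988 + 356.352 = 701.34, so reliability = 0.9163.
Error variance = 765.442 − 701.34 = 64.1024; SEM = √64.1024 = 8.006.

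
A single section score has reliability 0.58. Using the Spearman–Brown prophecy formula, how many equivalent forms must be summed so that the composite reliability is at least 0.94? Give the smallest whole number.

k ≥ ρ*(1−ρ₁)/(ρ₁(1−ρ*)) = 0.94·0.42 / (0.58·0.06) = 11.345.
Smallest integer k = 12.

12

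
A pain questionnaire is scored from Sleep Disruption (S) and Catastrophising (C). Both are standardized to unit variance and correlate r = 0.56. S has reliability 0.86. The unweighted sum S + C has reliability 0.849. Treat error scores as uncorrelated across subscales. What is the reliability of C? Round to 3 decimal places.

0.669

Var(S+C) = 2 + 2·0.56 = 3.120.
True-score variance = ρ_S + ρ_C + 2·0.56, so 0.849 = (0.86 + ρ_C + 1.12) / 3.120.
ρ_C = 0.849·3.120 − 0.86 − 1.12 = 0.669.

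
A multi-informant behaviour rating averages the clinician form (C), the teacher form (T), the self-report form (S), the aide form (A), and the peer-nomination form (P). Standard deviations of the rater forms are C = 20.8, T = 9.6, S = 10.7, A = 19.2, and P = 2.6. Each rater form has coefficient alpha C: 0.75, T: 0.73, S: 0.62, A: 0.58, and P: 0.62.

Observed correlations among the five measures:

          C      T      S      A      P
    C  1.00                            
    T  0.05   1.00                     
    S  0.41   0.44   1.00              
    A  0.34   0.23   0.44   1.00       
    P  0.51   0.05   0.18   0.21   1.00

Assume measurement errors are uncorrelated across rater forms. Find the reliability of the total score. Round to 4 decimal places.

0.8273

Var(C+T+S+A+P) = 20.8² + 9.6² + 10.7² + 19.2² + 2.6² + 2·[20.8·9.6·0.05 + 20.8·10.7·0.41 + 20.8·19.2·0.34 + 20.8·2.6·0.51 + 9.6·10.7·0.44 + 9.6·19.2·0.23 + 9.6·2.6·0.05 + 10.7·19.2·0.44 + 10.7·2.6·0.18 + 19.2·2.6·0.21] = 1014.69 + 918.639 = 1933.33.
Under uncorrelated errors the observed covariances equal the true-score covariances, so only the own-variance terms attenuate.
True-score variance = [20.8²·0.75 + 9.6²·0.73 + 10.7²·0.62 + 19.2²·0.58 + 2.6²·0.62] + 918.639 = 680.743 + 918.639 = 1599.38.
Reliability = 1599.38 / 1933.33 = 0.8273.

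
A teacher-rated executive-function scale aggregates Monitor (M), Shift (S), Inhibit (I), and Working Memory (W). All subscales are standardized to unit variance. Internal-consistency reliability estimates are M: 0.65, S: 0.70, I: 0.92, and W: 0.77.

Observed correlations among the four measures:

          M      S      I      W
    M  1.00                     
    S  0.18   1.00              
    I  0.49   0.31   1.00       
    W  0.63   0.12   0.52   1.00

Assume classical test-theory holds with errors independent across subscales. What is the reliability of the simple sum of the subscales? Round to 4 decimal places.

Var(M+S+I+W) = 4 + 2·[0.18 + 0.49 + 0.63 + 0.31 + 0.12 + 0.52] = 4 + 4.5 = 8.5.
With uncorrelated errors the cross-covariances are all true-score covariance, so they carry over unchanged; only the diagonal terms shrink to ρᵢσᵢ².
True-score variance = [0.65 + 0.70 + 0.92 + 0.77] + 4.5 = 3.04 + 4.5 = 7.54.
Reliability = 7.54 / 8.5 = 0.8871.

0.8871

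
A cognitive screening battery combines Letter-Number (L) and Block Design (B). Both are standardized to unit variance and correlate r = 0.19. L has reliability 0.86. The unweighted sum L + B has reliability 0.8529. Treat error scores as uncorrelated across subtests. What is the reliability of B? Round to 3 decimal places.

0.790

Var(L+B) = 2 + 2·0.19 = 2.380.
True-score variance = ρ_L + ρ_B + 2·0.19, so 0.8529 = (0.86 + ρ_B + 0.38) / 2.380.
ρ_B = 0.8529·2.380 − 0.86 − 0.38 = 0.790.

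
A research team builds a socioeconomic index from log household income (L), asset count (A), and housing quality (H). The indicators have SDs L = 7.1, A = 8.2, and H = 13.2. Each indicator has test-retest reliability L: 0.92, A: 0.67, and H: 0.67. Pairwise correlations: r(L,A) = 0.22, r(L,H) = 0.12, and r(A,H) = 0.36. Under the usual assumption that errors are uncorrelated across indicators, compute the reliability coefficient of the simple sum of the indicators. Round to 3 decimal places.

0.800

Var(L+A+H) = 7.1² + 8.2² + 13.2² + 2·[7.1·8.2·0.22 + 7.1·13.2·0.12 + 8.2·13.2·0.36] = 291.89 + 126.042 = 417.932.
Under uncorrelated errors the observed covariances equal the true-score covariances, so only the own-variance terms attenuate.
True-score variance = [7.1²·0.92 + 8.2²·0.67 + 13.2²·0.67] + 126.042 = 208.169 + 126.042 = 334.211.
Reliability = 334.211 / 417.932 = 0.800.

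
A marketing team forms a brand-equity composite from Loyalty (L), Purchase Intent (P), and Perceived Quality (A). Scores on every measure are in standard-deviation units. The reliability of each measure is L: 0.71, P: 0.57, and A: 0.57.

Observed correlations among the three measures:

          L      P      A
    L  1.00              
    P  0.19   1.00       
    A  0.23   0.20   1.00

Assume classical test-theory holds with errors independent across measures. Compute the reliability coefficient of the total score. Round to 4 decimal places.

0.7288

Var(L+P+A) = 3 + 2·[0.19 + 0.23 + 0.20] = 3 + 1.24 = 4.24.
Because errors are independent across components, Cov(Tᵢ,Tⱼ) = Cov(Xᵢ,Xⱼ); the off-diagonal part of the true-score variance is the same as above.
True-score variance = [0.71 + 0.57 + 0.57] + 1.24 = 1.85 + 1.24 = 3.09.
Reliability = 3.09 / 4.24 = 0.7288.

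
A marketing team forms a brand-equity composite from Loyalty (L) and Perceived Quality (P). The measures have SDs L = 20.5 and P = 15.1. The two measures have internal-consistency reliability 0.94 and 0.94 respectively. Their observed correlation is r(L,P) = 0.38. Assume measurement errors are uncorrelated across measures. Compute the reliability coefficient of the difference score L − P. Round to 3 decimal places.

0.906

Var(L−P) = 20.5² + 15.1² − 2·20.5·15.1·0.38 = 648.26 − 235.258 = 413.002.
With uncorrelated errors the cross-covariances are all true-score covariance, so they carry over unchanged; only the diagonal terms shrink to ρᵢσᵢ².
True-score variance = [20.5²·0.94 + 15.1²·0.94] − 235.258 = 609.364 − 235.258 = 374.106.
Reliability = 374.106 / 413.002 = 0.906.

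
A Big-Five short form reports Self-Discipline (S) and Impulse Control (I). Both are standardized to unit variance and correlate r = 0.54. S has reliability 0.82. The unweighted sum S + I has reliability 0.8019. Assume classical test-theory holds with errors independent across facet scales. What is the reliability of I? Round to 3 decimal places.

Var(S+I) = 2 + 2·0.54 = 3.080.
True-score variance = ρ_S + ρ_I + 2·0.54, so 0.8019 = (0.82 + ρ_I + 1.08) / 3.080.
ρ_I = 0.8019·3.080 − 0.82 − 1.08 = 0.570.

0.570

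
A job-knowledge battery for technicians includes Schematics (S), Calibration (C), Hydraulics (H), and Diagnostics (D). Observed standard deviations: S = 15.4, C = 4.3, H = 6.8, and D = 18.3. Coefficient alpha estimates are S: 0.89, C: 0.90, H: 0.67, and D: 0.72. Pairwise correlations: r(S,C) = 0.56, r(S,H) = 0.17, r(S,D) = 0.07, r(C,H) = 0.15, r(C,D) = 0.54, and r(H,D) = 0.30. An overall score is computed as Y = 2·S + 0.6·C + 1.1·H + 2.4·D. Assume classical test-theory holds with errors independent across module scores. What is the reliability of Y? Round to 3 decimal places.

0.817

Var(Y) = 2²·15.4² + 0.6²·4.3² + 1.1²·6.8² + 2.4²·18.3² + 2·[1.2·15.4·4.3·0.56 + 2.2·15.4·6.8·0.17 + 4.8·15.4·18.3·0.07 + 0.66·4.3·6.8·0.15 + 1.44·4.3·18.3·0.54 + 2.64·6.8·18.3·0.30] = 2940.21 + 681.994 = 3622.21.
With uncorrelated errors the cross-covariances are all true-score covariance, so they carry over unchanged; only the diagonal terms shrink to ρᵢσᵢ².
True-score variance = [2²·15.4²·0.89 + 0.6²·4.3²·0.90 + 1.1²·6.8²·0.67 + 2.4²·18.3²·0.72] + 681.994 = 2276.62 + 681.994 = 2958.62.
Reliability = 2958.62 / 3622.21 = 0.817.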